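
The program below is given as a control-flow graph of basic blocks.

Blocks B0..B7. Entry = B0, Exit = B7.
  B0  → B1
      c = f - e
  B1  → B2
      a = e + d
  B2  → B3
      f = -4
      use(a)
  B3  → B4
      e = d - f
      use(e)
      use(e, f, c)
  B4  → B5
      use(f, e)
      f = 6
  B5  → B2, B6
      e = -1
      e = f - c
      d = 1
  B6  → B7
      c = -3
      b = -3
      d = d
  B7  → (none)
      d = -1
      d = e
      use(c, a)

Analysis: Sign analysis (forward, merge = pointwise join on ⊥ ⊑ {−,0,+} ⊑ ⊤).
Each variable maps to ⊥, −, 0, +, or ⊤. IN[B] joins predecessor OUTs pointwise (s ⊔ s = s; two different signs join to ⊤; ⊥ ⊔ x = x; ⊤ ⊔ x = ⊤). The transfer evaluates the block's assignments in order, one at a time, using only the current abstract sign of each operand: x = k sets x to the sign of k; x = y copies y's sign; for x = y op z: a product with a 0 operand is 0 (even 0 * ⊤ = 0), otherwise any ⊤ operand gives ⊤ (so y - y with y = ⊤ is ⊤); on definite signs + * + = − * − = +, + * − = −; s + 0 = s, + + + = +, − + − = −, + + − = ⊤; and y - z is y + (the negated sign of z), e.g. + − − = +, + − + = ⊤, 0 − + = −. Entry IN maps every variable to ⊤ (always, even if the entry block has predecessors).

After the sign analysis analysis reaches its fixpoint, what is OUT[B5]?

Converged values:
  B0:  IN=(all ⊤)  OUT=(all ⊤)
  B1:  IN=(all ⊤)  OUT=(all ⊤)
  B2:  IN=(all ⊤)  OUT={f:-; rest ⊤}
  B3:  IN={f:-; rest ⊤}  OUT={f:-; rest ⊤}
  B4:  IN={f:-; rest ⊤}  OUT={f:+; rest ⊤}
  B5:  IN={f:+; rest ⊤}  OUT={d:+, f:+; rest ⊤}
  B6:  IN={d:+, f:+; rest ⊤}  OUT={b:-, c:-, d:+, f:+; rest ⊤}
  B7:  IN={b:-, c:-, d:+, f:+; rest ⊤}  OUT={b:-, c:-, f:+; rest ⊤}

Merge at B5: IN[B5] = OUT[B4] = {a: ⊤, b: ⊤, c: ⊤, d: ⊤, e: ⊤, f: +}
Applying B5's transfer function to that IN value gives OUT[B5] (row B5 above).

Answer: {a: ⊤, b: ⊤, c: ⊤, d: +, e: ⊤, f: +}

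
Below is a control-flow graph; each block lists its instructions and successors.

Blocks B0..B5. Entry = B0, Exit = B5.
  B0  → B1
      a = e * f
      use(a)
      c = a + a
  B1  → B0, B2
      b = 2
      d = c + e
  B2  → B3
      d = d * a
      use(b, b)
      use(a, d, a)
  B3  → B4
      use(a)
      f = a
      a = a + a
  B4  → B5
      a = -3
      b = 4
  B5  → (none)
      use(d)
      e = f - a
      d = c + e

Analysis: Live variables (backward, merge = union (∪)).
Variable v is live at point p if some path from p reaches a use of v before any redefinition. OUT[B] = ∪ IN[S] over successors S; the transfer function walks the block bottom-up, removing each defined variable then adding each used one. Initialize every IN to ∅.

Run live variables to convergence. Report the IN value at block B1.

Per-block solution:
  B0:   IN={e, f}   OUT={a, c, e, f}
  B1:   IN={a, c, e, f}   OUT={a, b, c, d, e, f}
  B2:   IN={a, b, c, d}   OUT={a, c, d}
  B3:   IN={a, c, d}   OUT={c, d, f}
  B4:   IN={c, d, f}   OUT={a, c, d, f}
  B5:   IN={a, c, d, f}   OUT={}

Merge at B1: OUT[B1] = IN[B0] ⊔ IN[B2] = {a, b, c, d, e, f}
Applying B1's transfer function to that OUT value gives IN[B1] (row B1 above).

Answer: {a, c, e, f}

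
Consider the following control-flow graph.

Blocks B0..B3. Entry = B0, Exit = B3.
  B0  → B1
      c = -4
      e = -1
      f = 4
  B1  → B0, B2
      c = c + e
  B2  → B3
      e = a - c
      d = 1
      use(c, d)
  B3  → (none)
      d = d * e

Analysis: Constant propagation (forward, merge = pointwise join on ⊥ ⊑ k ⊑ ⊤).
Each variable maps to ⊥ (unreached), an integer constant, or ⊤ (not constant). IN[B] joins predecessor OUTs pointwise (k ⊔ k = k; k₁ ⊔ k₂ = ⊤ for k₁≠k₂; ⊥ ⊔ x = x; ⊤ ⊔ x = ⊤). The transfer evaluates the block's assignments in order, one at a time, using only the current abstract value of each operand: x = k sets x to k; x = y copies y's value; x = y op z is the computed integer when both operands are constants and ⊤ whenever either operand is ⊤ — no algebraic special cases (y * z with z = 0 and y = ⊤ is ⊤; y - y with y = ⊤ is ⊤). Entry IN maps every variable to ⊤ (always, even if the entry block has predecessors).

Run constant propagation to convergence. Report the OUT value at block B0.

Answer: {a: ⊤, b: ⊤, c: -4, d: ⊤, e: -1, f: 4}

Working:
Fixpoint table:
  B0:   IN=(all ⊤)   OUT={c:-4, e:-1, f:4; rest ⊤}
  B1:   IN={c:-4, e:-1, f:4; rest ⊤}   OUT={c:-5, e:-1, f:4; rest ⊤}
  B2:   IN={c:-5, e:-1, f:4; rest ⊤}   OUT={c:-5, d:1, f:4; rest ⊤}
  B3:   IN={c:-5, d:1, f:4; rest ⊤}   OUT={c:-5, f:4; rest ⊤}

Merge at B0 (entry node, so the boundary value (all ⊤) is joined with the incoming edge(s)): IN[B0] = (all ⊤) ⊔ OUT[B1] = {a: ⊤, b: ⊤, c: ⊤, d: ⊤, e: ⊤, f: ⊤}
Applying B0's transfer function to that IN value gives OUT[B0] (row B0 above).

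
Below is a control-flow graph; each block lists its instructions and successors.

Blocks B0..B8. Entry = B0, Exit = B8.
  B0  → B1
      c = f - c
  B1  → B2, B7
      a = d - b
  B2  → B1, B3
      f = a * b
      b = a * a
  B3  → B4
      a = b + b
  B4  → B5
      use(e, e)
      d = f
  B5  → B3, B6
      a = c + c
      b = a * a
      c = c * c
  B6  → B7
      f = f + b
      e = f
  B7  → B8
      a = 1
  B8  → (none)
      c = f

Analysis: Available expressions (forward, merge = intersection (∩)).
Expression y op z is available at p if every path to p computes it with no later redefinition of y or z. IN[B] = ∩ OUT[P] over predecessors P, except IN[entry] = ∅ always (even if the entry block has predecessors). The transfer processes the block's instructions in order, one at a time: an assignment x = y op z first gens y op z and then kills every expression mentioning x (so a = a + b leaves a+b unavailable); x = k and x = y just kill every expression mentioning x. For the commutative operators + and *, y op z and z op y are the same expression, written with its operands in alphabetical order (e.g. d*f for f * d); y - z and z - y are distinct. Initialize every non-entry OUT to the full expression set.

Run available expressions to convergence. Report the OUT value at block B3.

Converged values:
  B0:  IN={}  OUT={}
  B1:  IN={}  OUT={d-b}
  B2:  IN={d-b}  OUT={a*a}
  B3:  IN={a*a}  OUT={b+b}
  B4:  IN={b+b}  OUT={b+b}
  B5:  IN={b+b}  OUT={a*a}
  B6:  IN={a*a}  OUT={a*a}
  B7:  IN={}  OUT={}
  B8:  IN={}  OUT={}

Merge at B3: IN[B3] = OUT[B2] ∩ OUT[B5] = {a*a}
Applying B3's transfer function to that IN value gives OUT[B3] (row B3 above).

Answer: {b+b}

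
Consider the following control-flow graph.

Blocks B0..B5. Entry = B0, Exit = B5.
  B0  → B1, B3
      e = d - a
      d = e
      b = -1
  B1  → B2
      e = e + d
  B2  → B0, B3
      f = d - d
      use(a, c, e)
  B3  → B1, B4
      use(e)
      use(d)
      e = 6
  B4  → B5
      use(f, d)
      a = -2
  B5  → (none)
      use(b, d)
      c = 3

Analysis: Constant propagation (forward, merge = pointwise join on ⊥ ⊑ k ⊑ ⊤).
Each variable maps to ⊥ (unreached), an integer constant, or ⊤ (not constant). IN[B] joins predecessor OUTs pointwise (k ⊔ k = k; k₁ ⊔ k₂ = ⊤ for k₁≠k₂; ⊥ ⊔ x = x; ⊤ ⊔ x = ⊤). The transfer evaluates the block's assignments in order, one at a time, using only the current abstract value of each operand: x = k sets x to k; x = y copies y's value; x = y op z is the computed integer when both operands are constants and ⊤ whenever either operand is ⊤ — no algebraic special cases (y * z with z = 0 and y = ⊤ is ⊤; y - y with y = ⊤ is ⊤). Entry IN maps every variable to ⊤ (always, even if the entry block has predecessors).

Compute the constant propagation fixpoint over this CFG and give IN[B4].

Converged values:
  B0: | IN=(all ⊤) | OUT={b:-1; rest ⊤}
  B1: | IN={b:-1; rest ⊤} | OUT={b:-1; rest ⊤}
  B2: | IN={b:-1; rest ⊤} | OUT={b:-1; rest ⊤}
  B3: | IN={b:-1; rest ⊤} | OUT={b:-1, e:6; rest ⊤}
  B4: | IN={b:-1, e:6; rest ⊤} | OUT={a:-2, b:-1, e:6; rest ⊤}
  B5: | IN={a:-2, b:-1, e:6; rest ⊤} | OUT={a:-2, b:-1, c:3, e:6; rest ⊤}

Merge at B4: IN[B4] = OUT[B3] = {a: ⊤, b: -1, c: ⊤, d: ⊤, e: 6, f: ⊤}

Answer: {a: ⊤, b: -1, c: ⊤, d: ⊤, e: 6, f: ⊤}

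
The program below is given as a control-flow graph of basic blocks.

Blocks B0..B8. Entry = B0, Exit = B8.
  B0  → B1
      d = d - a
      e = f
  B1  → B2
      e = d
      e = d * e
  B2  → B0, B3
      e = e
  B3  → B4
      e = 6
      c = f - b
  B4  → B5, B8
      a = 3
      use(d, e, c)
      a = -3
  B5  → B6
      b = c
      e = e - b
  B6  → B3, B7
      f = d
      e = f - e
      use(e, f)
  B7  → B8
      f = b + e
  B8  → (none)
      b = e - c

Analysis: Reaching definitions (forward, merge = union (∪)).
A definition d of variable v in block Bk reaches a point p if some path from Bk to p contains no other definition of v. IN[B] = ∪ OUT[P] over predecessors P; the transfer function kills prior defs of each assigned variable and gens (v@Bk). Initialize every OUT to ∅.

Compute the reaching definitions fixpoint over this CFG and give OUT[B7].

Answer: {a@B4, b@B5, c@B3, d@B0, e@B6, f@B7}

Working:
Converged values:
  B0:  IN={d@B0, e@B2}  OUT={d@B0, e@B0}
  B1:  IN={d@B0, e@B0}  OUT={d@B0, e@B1}
  B2:  IN={d@B0, e@B1}  OUT={d@B0, e@B2}
  B3:  IN={a@B4, b@B5, c@B3, d@B0, e@B2, e@B6, f@B6}  OUT={a@B4, b@B5, c@B3, d@B0, e@B3, f@B6}
  B4:  IN={a@B4, b@B5, c@B3, d@B0, e@B3, f@B6}  OUT={a@B4, b@B5, c@B3, d@B0, e@B3, f@B6}
  B5:  IN={a@B4, b@B5, c@B3, d@B0, e@B3, f@B6}  OUT={a@B4, b@B5, c@B3, d@B0, e@B5, f@B6}
  B6:  IN={a@B4, b@B5, c@B3, d@B0, e@B5, f@B6}  OUT={a@B4, b@B5, c@B3, d@B0, e@B6, f@B6}
  B7:  IN={a@B4, b@B5, c@B3, d@B0, e@B6, f@B6}  OUT={a@B4, b@B5, c@B3, d@B0, e@B6, f@B7}
  B8:  IN={a@B4, b@B5, c@B3, d@B0, e@B3, e@B6, f@B6, f@B7}  OUT={a@B4, b@B8, c@B3, d@B0, e@B3, e@B6, f@B6, f@B7}

Merge at B7: IN[B7] = OUT[B6] = {a@B4, b@B5, c@B3, d@B0, e@B6, f@B6}
Applying B7's transfer function to that IN value gives OUT[B7] (row B7 above).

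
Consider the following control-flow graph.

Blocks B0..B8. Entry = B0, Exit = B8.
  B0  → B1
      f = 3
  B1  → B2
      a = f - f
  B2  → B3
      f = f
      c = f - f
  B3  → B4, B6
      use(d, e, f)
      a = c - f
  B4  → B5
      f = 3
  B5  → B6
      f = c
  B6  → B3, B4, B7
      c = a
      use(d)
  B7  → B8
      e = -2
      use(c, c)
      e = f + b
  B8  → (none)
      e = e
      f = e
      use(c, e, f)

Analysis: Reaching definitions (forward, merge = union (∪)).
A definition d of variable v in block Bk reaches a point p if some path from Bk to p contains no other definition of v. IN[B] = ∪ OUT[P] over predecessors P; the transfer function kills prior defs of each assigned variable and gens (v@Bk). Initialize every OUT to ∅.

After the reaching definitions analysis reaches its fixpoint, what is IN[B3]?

Answer: {a@B1, a@B3, c@B2, c@B6, f@B2, f@B5}

Trace:
Per-block solution:
  B0:  IN={}  OUT={f@B0}
  B1:  IN={f@B0}  OUT={a@B1, f@B0}
  B2:  IN={a@B1, f@B0}  OUT={a@B1, c@B2, f@B2}
  B3:  IN={a@B1, a@B3, c@B2, c@B6, f@B2, f@B5}  OUT={a@B3, c@B2, c@B6, f@B2, f@B5}
  B4:  IN={a@B3, c@B2, c@B6, f@B2, f@B5}  OUT={a@B3, c@B2, c@B6, f@B4}
  B5:  IN={a@B3, c@B2, c@B6, f@B4}  OUT={a@B3, c@B2, c@B6, f@B5}
  B6:  IN={a@B3, c@B2, c@B6, f@B2, f@B5}  OUT={a@B3, c@B6, f@B2, f@B5}
  B7:  IN={a@B3, c@B6, f@B2, f@B5}  OUT={a@B3, c@B6, e@B7, f@B2, f@B5}
  B8:  IN={a@B3, c@B6, e@B7, f@B2, f@B5}  OUT={a@B3, c@B6, e@B8, f@B8}

Merge at B3: IN[B3] = OUT[B2] ⊔ OUT[B6] = {a@B1, a@B3, c@B2, c@B6, f@B2, f@B5}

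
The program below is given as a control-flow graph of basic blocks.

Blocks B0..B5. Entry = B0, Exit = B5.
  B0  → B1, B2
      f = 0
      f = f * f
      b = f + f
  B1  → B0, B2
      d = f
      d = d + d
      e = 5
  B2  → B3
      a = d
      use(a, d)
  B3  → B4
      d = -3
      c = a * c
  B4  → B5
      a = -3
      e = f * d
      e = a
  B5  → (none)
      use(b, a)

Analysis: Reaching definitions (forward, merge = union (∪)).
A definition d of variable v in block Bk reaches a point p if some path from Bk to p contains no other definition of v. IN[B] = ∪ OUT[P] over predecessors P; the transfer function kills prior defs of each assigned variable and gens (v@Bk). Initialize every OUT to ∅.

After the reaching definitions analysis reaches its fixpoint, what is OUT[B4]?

Per-block solution:
  B0:  IN={b@B0, d@B1, e@B1, f@B0}  OUT={b@B0, d@B1, e@B1, f@B0}
  B1:  IN={b@B0, d@B1, e@B1, f@B0}  OUT={b@B0, d@B1, e@B1, f@B0}
  B2:  IN={b@B0, d@B1, e@B1, f@B0}  OUT={a@B2, b@B0, d@B1, e@B1, f@B0}
  B3:  IN={a@B2, b@B0, d@B1, e@B1, f@B0}  OUT={a@B2, b@B0, c@B3, d@B3, e@B1, f@B0}
  B4:  IN={a@B2, b@B0, c@B3, d@B3, e@B1, f@B0}  OUT={a@B4, b@B0, c@B3, d@B3, e@B4, f@B0}
  B5:  IN={a@B4, b@B0, c@B3, d@B3, e@B4, f@B0}  OUT={a@B4, b@B0, c@B3, d@B3, e@B4, f@B0}

Merge at B4: IN[B4] = OUT[B3] = {a@B2, b@B0, c@B3, d@B3, e@B1, f@B0}
Applying B4's transfer function to that IN value gives OUT[B4] (row B4 above).

Answer: {a@B4, b@B0, c@B3, d@B3, e@B4, f@B0}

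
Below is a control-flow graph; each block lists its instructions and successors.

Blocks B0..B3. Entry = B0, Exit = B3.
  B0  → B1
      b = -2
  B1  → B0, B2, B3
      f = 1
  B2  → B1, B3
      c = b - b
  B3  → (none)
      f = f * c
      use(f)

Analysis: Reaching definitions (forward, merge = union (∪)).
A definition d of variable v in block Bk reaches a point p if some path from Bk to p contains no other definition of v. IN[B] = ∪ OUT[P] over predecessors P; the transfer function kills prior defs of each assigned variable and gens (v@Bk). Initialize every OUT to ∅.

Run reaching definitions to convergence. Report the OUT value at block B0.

Fixpoint table:
  B0:   IN={b@B0, c@B2, f@B1}   OUT={b@B0, c@B2, f@B1}
  B1:   IN={b@B0, c@B2, f@B1}   OUT={b@B0, c@B2, f@B1}
  B2:   IN={b@B0, c@B2, f@B1}   OUT={b@B0, c@B2, f@B1}
  B3:   IN={b@B0, c@B2, f@B1}   OUT={b@B0, c@B2, f@B3}

Merge at B0 (entry node, so the boundary value {} is joined with the incoming edge(s)): IN[B0] = {} ⊔ OUT[B1] = {b@B0, c@B2, f@B1}
Applying B0's transfer function to that IN value gives OUT[B0] (row B0 above).

Answer: {b@B0, c@B2, f@B1}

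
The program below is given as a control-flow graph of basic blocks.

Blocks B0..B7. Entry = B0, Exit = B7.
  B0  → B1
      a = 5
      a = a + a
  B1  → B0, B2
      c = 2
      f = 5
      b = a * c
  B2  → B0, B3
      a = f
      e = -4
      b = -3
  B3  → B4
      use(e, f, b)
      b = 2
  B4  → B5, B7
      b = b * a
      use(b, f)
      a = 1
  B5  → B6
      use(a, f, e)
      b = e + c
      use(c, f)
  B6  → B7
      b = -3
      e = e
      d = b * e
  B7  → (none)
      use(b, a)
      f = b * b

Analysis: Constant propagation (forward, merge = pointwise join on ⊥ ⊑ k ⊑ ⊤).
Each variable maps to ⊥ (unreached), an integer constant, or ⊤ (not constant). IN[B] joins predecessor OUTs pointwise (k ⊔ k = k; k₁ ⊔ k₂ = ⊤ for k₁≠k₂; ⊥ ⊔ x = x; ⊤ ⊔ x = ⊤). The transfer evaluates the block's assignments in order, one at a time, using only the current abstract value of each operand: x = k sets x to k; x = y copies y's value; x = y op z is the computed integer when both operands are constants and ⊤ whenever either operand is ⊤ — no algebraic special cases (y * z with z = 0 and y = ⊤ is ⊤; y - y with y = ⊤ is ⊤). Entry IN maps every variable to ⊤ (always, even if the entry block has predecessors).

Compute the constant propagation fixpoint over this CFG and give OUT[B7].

Answer: {a: 1, b: ⊤, c: 2, d: ⊤, e: -4, f: ⊤}

Derivation:
Fixpoint table:
  B0:   IN=(all ⊤)   OUT={a:10; rest ⊤}
  B1:   IN={a:10; rest ⊤}   OUT={a:10, b:20, c:2, f:5; rest ⊤}
  B2:   IN={a:10, b:20, c:2, f:5; rest ⊤}   OUT={a:5, b:-3, c:2, e:-4, f:5; rest ⊤}
  B3:   IN={a:5, b:-3, c:2, e:-4, f:5; rest ⊤}   OUT={a:5, b:2, c:2, e:-4, f:5; rest ⊤}
  B4:   IN={a:5, b:2, c:2, e:-4, f:5; rest ⊤}   OUT={a:1, b:10, c:2, e:-4, f:5; rest ⊤}
  B5:   IN={a:1, b:10, c:2, e:-4, f:5; rest ⊤}   OUT={a:1, b:-2, c:2, e:-4, f:5; rest ⊤}
  B6:   IN={a:1, b:-2, c:2, e:-4, f:5; rest ⊤}   OUT={a:1, b:-3, c:2, d:12, e:-4, f:5; rest ⊤}
  B7:   IN={a:1, c:2, e:-4, f:5; rest ⊤}   OUT={a:1, c:2, e:-4; rest ⊤}

Merge at B7: IN[B7] = OUT[B4] ⊔ OUT[B6] = {a: 1, b: ⊤, c: 2, d: ⊤, e: -4, f: 5}
Applying B7's transfer function to that IN value gives OUT[B7] (row B7 above).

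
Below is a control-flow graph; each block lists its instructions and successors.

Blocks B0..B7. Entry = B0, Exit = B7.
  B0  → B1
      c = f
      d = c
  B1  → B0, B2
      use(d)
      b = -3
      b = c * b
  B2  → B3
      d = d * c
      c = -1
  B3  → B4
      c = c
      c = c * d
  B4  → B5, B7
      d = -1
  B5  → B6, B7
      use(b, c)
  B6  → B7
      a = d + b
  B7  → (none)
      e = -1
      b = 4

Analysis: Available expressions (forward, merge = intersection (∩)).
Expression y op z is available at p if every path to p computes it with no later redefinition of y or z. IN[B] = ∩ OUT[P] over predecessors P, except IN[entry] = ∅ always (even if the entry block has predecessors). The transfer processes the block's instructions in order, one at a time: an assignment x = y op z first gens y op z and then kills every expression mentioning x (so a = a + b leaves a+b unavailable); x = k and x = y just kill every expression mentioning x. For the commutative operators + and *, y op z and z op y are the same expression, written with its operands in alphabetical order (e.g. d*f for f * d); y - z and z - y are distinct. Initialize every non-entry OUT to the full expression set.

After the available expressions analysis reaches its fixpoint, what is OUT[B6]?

Converged values:
  B0:   IN={}   OUT={}
  B1:   IN={}   OUT={}
  B2:   IN={}   OUT={}
  B3:   IN={}   OUT={}
  B4:   IN={}   OUT={}
  B5:   IN={}   OUT={}
  B6:   IN={}   OUT={b+d}
  B7:   IN={}   OUT={}

Merge at B6: IN[B6] = OUT[B5] = {}
Applying B6's transfer function to that IN value gives OUT[B6] (row B6 above).

Answer: {b+d}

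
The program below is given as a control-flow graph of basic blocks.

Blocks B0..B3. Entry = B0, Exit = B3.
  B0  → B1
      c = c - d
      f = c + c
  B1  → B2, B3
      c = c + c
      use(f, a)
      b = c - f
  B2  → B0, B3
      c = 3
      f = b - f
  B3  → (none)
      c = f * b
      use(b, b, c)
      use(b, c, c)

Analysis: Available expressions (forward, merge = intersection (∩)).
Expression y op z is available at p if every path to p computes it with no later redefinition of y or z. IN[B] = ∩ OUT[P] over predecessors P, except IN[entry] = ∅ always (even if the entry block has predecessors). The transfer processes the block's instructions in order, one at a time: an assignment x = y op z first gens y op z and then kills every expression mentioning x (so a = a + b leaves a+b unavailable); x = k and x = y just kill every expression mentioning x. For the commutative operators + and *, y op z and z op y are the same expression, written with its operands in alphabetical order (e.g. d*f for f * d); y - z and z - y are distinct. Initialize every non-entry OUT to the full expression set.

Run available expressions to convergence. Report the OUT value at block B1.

Per-block solution:
  B0: | IN={} | OUT={c+c}
  B1: | IN={c+c} | OUT={c-f}
  B2: | IN={c-f} | OUT={}
  B3: | IN={} | OUT={b*f}

Merge at B1: IN[B1] = OUT[B0] = {c+c}
Applying B1's transfer function to that IN value gives OUT[B1] (row B1 above).

Answer: {c-f}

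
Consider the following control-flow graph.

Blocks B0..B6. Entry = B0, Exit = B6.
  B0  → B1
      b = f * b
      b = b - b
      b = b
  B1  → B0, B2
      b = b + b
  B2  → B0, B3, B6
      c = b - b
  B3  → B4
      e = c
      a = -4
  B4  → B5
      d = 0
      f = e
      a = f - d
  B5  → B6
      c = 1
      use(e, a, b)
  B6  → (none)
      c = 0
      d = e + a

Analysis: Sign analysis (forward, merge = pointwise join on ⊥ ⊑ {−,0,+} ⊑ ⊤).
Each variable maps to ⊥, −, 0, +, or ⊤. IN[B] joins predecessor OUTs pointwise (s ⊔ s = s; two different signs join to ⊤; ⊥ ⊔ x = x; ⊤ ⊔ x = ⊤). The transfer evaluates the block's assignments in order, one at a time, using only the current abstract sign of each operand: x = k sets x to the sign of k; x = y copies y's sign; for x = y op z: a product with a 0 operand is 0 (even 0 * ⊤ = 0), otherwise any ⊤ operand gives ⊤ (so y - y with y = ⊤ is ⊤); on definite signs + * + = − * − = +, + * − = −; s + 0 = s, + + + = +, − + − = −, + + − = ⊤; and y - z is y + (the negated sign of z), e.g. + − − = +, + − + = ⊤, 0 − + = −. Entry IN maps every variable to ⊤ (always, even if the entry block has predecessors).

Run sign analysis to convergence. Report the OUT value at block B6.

Converged values:
  B0:  IN=(all ⊤)  OUT=(all ⊤)
  B1:  IN=(all ⊤)  OUT=(all ⊤)
  B2:  IN=(all ⊤)  OUT=(all ⊤)
  B3:  IN=(all ⊤)  OUT={a:-; rest ⊤}
  B4:  IN={a:-; rest ⊤}  OUT={d:0; rest ⊤}
  B5:  IN={d:0; rest ⊤}  OUT={c:+, d:0; rest ⊤}
  B6:  IN=(all ⊤)  OUT={c:0; rest ⊤}

Merge at B6: IN[B6] = OUT[B2] ⊔ OUT[B5] = {a: ⊤, b: ⊤, c: ⊤, d: ⊤, e: ⊤, f: ⊤}
Applying B6's transfer function to that IN value gives OUT[B6] (row B6 above).

Answer: {a: ⊤, b: ⊤, c: 0, d: ⊤, e: ⊤, f: ⊤}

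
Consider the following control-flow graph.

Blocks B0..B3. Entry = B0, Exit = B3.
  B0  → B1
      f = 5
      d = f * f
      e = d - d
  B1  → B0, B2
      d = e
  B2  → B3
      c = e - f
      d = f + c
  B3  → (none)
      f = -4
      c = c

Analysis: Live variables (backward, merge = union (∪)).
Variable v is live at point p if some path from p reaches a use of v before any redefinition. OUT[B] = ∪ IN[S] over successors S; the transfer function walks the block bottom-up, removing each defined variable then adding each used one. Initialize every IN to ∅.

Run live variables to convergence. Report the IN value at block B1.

Answer: {e, f}

Trace:
Converged values:
  B0: | IN={} | OUT={e, f}
  B1: | IN={e, f} | OUT={e, f}
  B2: | IN={e, f} | OUT={c}
  B3: | IN={c} | OUT={}

Merge at B1: OUT[B1] = IN[B0] ⊔ IN[B2] = {e, f}
Applying B1's transfer function to that OUT value gives IN[B1] (row B1 above).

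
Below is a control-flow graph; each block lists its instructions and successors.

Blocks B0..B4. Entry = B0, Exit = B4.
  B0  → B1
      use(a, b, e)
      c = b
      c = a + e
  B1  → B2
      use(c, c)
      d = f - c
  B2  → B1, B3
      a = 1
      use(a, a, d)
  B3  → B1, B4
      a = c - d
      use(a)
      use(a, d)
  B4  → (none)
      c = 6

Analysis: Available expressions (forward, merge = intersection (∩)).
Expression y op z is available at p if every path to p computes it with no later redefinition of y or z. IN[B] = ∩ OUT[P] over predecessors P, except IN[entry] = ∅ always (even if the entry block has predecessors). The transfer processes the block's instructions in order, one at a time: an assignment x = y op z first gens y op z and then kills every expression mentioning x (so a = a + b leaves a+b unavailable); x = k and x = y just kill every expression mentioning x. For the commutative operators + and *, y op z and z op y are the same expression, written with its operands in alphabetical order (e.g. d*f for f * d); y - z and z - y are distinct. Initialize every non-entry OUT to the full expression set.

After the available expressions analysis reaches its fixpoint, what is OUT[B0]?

Fixpoint table:
  B0:   IN={}   OUT={a+e}
  B1:   IN={}   OUT={f-c}
  B2:   IN={f-c}   OUT={f-c}
  B3:   IN={f-c}   OUT={c-d, f-c}
  B4:   IN={c-d, f-c}   OUT={}

B0 is the boundary node: IN[B0] = {}
Applying B0's transfer function to that IN value gives OUT[B0] (row B0 above).

Answer: {a+e}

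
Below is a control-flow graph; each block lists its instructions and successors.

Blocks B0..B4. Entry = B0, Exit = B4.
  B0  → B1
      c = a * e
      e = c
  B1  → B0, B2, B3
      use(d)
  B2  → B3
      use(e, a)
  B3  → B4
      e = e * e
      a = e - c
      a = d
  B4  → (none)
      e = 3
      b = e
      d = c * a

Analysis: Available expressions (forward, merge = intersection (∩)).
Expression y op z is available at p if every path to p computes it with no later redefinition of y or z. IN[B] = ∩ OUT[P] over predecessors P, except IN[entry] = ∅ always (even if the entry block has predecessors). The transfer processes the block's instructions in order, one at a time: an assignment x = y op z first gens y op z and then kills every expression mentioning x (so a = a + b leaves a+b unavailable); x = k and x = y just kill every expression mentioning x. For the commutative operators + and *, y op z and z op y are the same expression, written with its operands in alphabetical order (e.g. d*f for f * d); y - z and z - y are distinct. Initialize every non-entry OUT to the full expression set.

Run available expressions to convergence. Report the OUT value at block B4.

Answer: {a*c}

Derivation:
Fixpoint table:
  B0: | IN={} | OUT={}
  B1: | IN={} | OUT={}
  B2: | IN={} | OUT={}
  B3: | IN={} | OUT={e-c}
  B4: | IN={e-c} | OUT={a*c}

Merge at B4: IN[B4] = OUT[B3] = {e-c}
Applying B4's transfer function to that IN value gives OUT[B4] (row B4 above).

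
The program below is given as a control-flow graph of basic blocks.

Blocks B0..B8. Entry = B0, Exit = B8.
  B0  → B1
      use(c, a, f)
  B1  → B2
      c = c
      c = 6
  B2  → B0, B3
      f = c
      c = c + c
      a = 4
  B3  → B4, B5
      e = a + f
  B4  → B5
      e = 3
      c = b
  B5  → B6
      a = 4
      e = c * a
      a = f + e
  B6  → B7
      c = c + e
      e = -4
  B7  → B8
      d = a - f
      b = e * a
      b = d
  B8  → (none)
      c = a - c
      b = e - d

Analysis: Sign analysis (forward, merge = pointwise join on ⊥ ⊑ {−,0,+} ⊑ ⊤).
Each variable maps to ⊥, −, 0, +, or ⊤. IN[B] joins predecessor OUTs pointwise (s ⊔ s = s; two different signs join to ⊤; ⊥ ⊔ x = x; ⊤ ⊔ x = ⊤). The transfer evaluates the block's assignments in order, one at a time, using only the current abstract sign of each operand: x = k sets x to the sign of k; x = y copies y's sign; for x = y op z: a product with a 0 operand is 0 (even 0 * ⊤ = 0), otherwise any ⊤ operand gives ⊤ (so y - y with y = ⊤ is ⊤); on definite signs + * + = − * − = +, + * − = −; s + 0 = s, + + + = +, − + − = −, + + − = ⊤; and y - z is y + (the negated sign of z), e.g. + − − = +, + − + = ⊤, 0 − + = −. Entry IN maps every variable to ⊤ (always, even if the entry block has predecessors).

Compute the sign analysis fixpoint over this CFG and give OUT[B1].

Converged values:
  B0:   IN=(all ⊤)   OUT=(all ⊤)
  B1:   IN=(all ⊤)   OUT={c:+; rest ⊤}
  B2:   IN={c:+; rest ⊤}   OUT={a:+, c:+, f:+; rest ⊤}
  B3:   IN={a:+, c:+, f:+; rest ⊤}   OUT={a:+, c:+, e:+, f:+; rest ⊤}
  B4:   IN={a:+, c:+, e:+, f:+; rest ⊤}   OUT={a:+, e:+, f:+; rest ⊤}
  B5:   IN={a:+, e:+, f:+; rest ⊤}   OUT={f:+; rest ⊤}
  B6:   IN={f:+; rest ⊤}   OUT={e:-, f:+; rest ⊤}
  B7:   IN={e:-, f:+; rest ⊤}   OUT={e:-, f:+; rest ⊤}
  B8:   IN={e:-, f:+; rest ⊤}   OUT={e:-, f:+; rest ⊤}

Merge at B1: IN[B1] = OUT[B0] = {a: ⊤, b: ⊤, c: ⊤, d: ⊤, e: ⊤, f: ⊤}
Applying B1's transfer function to that IN value gives OUT[B1] (row B1 above).

Answer: {a: ⊤, b: ⊤, c: +, d: ⊤, e: ⊤, f: ⊤}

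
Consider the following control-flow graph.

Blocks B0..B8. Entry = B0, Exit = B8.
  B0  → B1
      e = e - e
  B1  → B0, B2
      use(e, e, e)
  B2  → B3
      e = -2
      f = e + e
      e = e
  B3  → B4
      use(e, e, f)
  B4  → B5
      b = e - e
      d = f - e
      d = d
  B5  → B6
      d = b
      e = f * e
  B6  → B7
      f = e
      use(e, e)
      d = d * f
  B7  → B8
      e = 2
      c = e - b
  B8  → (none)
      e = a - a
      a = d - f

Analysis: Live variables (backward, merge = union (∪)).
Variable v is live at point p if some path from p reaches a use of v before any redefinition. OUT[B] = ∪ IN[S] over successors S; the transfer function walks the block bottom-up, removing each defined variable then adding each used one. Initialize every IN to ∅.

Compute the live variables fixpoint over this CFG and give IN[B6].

Per-block solution:
  B0:  IN={a, e}  OUT={a, e}
  B1:  IN={a, e}  OUT={a, e}
  B2:  IN={a}  OUT={a, e, f}
  B3:  IN={a, e, f}  OUT={a, e, f}
  B4:  IN={a, e, f}  OUT={a, b, e, f}
  B5:  IN={a, b, e, f}  OUT={a, b, d, e}
  B6:  IN={a, b, d, e}  OUT={a, b, d, f}
  B7:  IN={a, b, d, f}  OUT={a, d, f}
  B8:  IN={a, d, f}  OUT={}

Merge at B6: OUT[B6] = IN[B7] = {a, b, d, f}
Applying B6's transfer function to that OUT value gives IN[B6] (row B6 above).

Answer: {a, b, d, e}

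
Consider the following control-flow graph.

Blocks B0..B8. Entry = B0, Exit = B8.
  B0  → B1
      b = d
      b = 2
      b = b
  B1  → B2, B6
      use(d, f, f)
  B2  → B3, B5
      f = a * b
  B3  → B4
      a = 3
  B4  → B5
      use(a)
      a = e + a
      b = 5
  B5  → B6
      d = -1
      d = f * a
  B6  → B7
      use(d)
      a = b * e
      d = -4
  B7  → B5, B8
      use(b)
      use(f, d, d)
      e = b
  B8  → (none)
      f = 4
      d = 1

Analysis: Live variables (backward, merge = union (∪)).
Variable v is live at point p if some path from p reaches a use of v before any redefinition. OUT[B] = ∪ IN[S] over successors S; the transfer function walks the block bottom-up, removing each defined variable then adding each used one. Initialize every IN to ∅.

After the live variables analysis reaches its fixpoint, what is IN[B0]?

Answer: {a, d, e, f}

Derivation:
Per-block solution:
  B0:   IN={a, d, e, f}   OUT={a, b, d, e, f}
  B1:   IN={a, b, d, e, f}   OUT={a, b, d, e, f}
  B2:   IN={a, b, e}   OUT={a, b, e, f}
  B3:   IN={e, f}   OUT={a, e, f}
  B4:   IN={a, e, f}   OUT={a, b, e, f}
  B5:   IN={a, b, e, f}   OUT={b, d, e, f}
  B6:   IN={b, d, e, f}   OUT={a, b, d, f}
  B7:   IN={a, b, d, f}   OUT={a, b, e, f}
  B8:   IN={}   OUT={}

Merge at B0: OUT[B0] = IN[B1] = {a, b, d, e, f}
Applying B0's transfer function to that OUT value gives IN[B0] (row B0 above).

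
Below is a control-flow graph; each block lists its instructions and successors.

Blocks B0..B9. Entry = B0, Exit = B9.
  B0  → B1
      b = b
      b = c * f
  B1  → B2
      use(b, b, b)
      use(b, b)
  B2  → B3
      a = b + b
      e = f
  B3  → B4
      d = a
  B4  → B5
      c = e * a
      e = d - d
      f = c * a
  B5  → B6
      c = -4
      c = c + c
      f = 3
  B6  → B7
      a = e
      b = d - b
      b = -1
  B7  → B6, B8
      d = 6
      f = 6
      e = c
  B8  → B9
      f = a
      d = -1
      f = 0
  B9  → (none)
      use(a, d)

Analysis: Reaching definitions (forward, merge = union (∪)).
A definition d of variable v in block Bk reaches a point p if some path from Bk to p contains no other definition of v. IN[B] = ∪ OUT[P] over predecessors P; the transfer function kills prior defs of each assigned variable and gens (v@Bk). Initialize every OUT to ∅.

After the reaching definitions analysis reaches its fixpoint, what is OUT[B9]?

Answer: {a@B6, b@B6, c@B5, d@B8, e@B7, f@B8}

Working:
Converged values:
  B0:  IN={}  OUT={b@B0}
  B1:  IN={b@B0}  OUT={b@B0}
  B2:  IN={b@B0}  OUT={a@B2, b@B0, e@B2}
  B3:  IN={a@B2, b@B0, e@B2}  OUT={a@B2, b@B0, d@B3, e@B2}
  B4:  IN={a@B2, b@B0, d@B3, e@B2}  OUT={a@B2, b@B0, c@B4, d@B3, e@B4, f@B4}
  B5:  IN={a@B2, b@B0, c@B4, d@B3, e@B4, f@B4}  OUT={a@B2, b@B0, c@B5, d@B3, e@B4, f@B5}
  B6:  IN={a@B2, a@B6, b@B0, b@B6, c@B5, d@B3, d@B7, e@B4, e@B7, f@B5, f@B7}  OUT={a@B6, b@B6, c@B5, d@B3, d@B7, e@B4, e@B7, f@B5, f@B7}
  B7:  IN={a@B6, b@B6, c@B5, d@B3, d@B7, e@B4, e@B7, f@B5, f@B7}  OUT={a@B6, b@B6, c@B5, d@B7, e@B7, f@B7}
  B8:  IN={a@B6, b@B6, c@B5, d@B7, e@B7, f@B7}  OUT={a@B6, b@B6, c@B5, d@B8, e@B7, f@B8}
  B9:  IN={a@B6, b@B6, c@B5, d@B8, e@B7, f@B8}  OUT={a@B6, b@B6, c@B5, d@B8, e@B7, f@B8}

Merge at B9: IN[B9] = OUT[B8] = {a@B6, b@B6, c@B5, d@B8, e@B7, f@B8}
Applying B9's transfer function to that IN value gives OUT[B9] (row B9 above).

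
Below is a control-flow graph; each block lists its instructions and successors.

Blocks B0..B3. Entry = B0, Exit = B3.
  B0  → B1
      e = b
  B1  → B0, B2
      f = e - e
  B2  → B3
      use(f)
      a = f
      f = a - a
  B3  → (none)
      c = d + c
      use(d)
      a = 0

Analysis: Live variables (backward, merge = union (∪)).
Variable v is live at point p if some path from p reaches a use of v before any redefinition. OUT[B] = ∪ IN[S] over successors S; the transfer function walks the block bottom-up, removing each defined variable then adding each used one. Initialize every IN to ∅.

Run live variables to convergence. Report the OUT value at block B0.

Answer: {b, c, d, e}

Derivation:
Converged values:
  B0:   IN={b, c, d}   OUT={b, c, d, e}
  B1:   IN={b, c, d, e}   OUT={b, c, d, f}
  B2:   IN={c, d, f}   OUT={c, d}
  B3:   IN={c, d}   OUT={}

Merge at B0: OUT[B0] = IN[B1] = {b, c, d, e}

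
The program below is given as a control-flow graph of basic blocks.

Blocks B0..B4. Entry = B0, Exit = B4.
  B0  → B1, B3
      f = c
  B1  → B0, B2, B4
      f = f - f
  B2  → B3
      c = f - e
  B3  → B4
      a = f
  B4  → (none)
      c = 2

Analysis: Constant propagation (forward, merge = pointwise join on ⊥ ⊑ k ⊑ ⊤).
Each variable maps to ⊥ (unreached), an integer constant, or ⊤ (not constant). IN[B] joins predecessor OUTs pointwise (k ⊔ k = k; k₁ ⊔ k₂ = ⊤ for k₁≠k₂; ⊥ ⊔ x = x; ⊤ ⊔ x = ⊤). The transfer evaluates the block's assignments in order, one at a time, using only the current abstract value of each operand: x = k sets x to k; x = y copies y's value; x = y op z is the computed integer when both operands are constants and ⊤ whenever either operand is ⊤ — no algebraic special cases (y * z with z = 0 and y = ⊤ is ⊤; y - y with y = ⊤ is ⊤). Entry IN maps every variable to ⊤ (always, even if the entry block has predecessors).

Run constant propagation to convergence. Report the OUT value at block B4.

Fixpoint table:
  B0:  IN=(all ⊤)  OUT=(all ⊤)
  B1:  IN=(all ⊤)  OUT=(all ⊤)
  B2:  IN=(all ⊤)  OUT=(all ⊤)
  B3:  IN=(all ⊤)  OUT=(all ⊤)
  B4:  IN=(all ⊤)  OUT={c:2; rest ⊤}

Merge at B4: IN[B4] = OUT[B1] ⊔ OUT[B3] = {a: ⊤, b: ⊤, c: ⊤, d: ⊤, e: ⊤, f: ⊤}
Applying B4's transfer function to that IN value gives OUT[B4] (row B4 above).

Answer: {a: ⊤, b: ⊤, c: 2, d: ⊤, e: ⊤, f: ⊤}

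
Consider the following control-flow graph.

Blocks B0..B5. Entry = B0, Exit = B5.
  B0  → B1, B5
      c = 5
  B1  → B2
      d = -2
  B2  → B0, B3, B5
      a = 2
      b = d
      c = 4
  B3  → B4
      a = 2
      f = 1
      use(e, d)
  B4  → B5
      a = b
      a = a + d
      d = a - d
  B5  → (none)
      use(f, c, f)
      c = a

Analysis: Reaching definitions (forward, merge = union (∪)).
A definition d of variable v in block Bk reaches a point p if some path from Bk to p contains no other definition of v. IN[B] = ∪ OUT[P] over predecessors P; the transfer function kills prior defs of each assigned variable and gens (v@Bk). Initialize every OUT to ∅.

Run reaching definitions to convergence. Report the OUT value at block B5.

Answer: {a@B2, a@B4, b@B2, c@B5, d@B1, d@B4, f@B3}

Trace:
Converged values:
  B0:  IN={a@B2, b@B2, c@B2, d@B1}  OUT={a@B2, b@B2, c@B0, d@B1}
  B1:  IN={a@B2, b@B2, c@B0, d@B1}  OUT={a@B2, b@B2, c@B0, d@B1}
  B2:  IN={a@B2, b@B2, c@B0, d@B1}  OUT={a@B2, b@B2, c@B2, d@B1}
  B3:  IN={a@B2, b@B2, c@B2, d@B1}  OUT={a@B3, b@B2, c@B2, d@B1, f@B3}
  B4:  IN={a@B3, b@B2, c@B2, d@B1, f@B3}  OUT={a@B4, b@B2, c@B2, d@B4, f@B3}
  B5:  IN={a@B2, a@B4, b@B2, c@B0, c@B2, d@B1, d@B4, f@B3}  OUT={a@B2, a@B4, b@B2, c@B5, d@B1, d@B4, f@B3}

Merge at B5: IN[B5] = OUT[B0] ⊔ OUT[B2] ⊔ OUT[B4] = {a@B2, a@B4, b@B2, c@B0, c@B2, d@B1, d@B4, f@B3}
Applying B5's transfer function to that IN value gives OUT[B5] (row B5 above).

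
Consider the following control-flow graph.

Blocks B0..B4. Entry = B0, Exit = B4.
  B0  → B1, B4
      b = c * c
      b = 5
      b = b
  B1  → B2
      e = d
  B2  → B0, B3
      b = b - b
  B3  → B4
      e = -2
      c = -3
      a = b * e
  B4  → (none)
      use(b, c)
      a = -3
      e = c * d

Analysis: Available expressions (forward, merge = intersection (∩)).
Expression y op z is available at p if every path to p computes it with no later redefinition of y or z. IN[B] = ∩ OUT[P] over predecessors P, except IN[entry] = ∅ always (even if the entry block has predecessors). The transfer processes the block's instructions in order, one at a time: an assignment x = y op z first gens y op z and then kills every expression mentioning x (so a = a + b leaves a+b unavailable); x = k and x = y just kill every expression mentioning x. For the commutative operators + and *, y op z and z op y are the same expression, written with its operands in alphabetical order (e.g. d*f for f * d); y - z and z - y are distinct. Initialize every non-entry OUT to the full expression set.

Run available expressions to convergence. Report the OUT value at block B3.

Fixpoint table:
  B0:  IN={}  OUT={c*c}
  B1:  IN={c*c}  OUT={c*c}
  B2:  IN={c*c}  OUT={c*c}
  B3:  IN={c*c}  OUT={b*e}
  B4:  IN={}  OUT={c*d}

Merge at B3: IN[B3] = OUT[B2] = {c*c}
Applying B3's transfer function to that IN value gives OUT[B3] (row B3 above).

Answer: {b*e}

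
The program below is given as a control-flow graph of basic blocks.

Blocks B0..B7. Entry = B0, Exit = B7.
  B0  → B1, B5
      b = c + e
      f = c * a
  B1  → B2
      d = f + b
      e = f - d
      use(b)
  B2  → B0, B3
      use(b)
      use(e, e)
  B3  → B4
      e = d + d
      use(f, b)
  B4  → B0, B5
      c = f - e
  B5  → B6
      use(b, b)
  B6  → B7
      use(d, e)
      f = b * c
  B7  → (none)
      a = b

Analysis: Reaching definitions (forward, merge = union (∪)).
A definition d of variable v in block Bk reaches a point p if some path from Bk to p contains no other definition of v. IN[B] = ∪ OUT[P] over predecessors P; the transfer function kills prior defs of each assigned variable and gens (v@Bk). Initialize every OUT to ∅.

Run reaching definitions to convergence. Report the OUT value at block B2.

Answer: {b@B0, c@B4, d@B1, e@B1, f@B0}

Working:
Per-block solution:
  B0:   IN={b@B0, c@B4, d@B1, e@B1, e@B3, f@B0}   OUT={b@B0, c@B4, d@B1, e@B1, e@B3, f@B0}
  B1:   IN={b@B0, c@B4, d@B1, e@B1, e@B3, f@B0}   OUT={b@B0, c@B4, d@B1, e@B1, f@B0}
  B2:   IN={b@B0, c@B4, d@B1, e@B1, f@B0}   OUT={b@B0, c@B4, d@B1, e@B1, f@B0}
  B3:   IN={b@B0, c@B4, d@B1, e@B1, f@B0}   OUT={b@B0, c@B4, d@B1, e@B3, f@B0}
  B4:   IN={b@B0, c@B4, d@B1, e@B3, f@B0}   OUT={b@B0, c@B4, d@B1, e@B3, f@B0}
  B5:   IN={b@B0, c@B4, d@B1, e@B1, e@B3, f@B0}   OUT={b@B0, c@B4, d@B1, e@B1, e@B3, f@B0}
  B6:   IN={b@B0, c@B4, d@B1, e@B1, e@B3, f@B0}   OUT={b@B0, c@B4, d@B1, e@B1, e@B3, f@B6}
  B7:   IN={b@B0, c@B4, d@B1, e@B1, e@B3, f@B6}   OUT={a@B7, b@B0, c@B4, d@B1, e@B1, e@B3, f@B6}

Merge at B2: IN[B2] = OUT[B1] = {b@B0, c@B4, d@B1, e@B1, f@B0}
Applying B2's transfer function to that IN value gives OUT[B2] (row B2 above).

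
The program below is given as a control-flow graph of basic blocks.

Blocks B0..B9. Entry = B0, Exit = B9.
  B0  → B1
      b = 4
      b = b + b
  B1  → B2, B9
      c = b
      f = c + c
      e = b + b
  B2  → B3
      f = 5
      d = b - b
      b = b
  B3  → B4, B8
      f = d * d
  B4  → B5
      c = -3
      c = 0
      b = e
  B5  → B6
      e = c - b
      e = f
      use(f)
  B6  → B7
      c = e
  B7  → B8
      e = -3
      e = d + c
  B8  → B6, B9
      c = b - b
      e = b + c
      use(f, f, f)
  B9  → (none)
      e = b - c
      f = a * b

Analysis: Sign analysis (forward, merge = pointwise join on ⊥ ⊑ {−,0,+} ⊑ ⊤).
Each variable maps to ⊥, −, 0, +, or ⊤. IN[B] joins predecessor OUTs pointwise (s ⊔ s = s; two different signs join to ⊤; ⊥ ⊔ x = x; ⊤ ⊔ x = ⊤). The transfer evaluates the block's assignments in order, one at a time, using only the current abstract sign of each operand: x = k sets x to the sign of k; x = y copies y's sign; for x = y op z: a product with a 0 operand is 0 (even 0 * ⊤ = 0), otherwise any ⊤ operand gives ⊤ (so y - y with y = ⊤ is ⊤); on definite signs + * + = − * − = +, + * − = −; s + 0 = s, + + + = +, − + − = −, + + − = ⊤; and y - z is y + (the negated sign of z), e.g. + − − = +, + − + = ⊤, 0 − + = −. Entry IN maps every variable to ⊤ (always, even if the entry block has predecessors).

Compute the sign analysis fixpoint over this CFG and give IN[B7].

Answer: {a: ⊤, b: +, c: ⊤, d: ⊤, e: ⊤, f: ⊤}

Trace:
Per-block solution:
  B0:  IN=(all ⊤)  OUT={b:+; rest ⊤}
  B1:  IN={b:+; rest ⊤}  OUT={b:+, c:+, e:+, f:+; rest ⊤}
  B2:  IN={b:+, c:+, e:+, f:+; rest ⊤}  OUT={b:+, c:+, e:+, f:+; rest ⊤}
  B3:  IN={b:+, c:+, e:+, f:+; rest ⊤}  OUT={b:+, c:+, e:+; rest ⊤}
  B4:  IN={b:+, c:+, e:+; rest ⊤}  OUT={b:+, c:0, e:+; rest ⊤}
  B5:  IN={b:+, c:0, e:+; rest ⊤}  OUT={b:+, c:0; rest ⊤}
  B6:  IN={b:+; rest ⊤}  OUT={b:+; rest ⊤}
  B7:  IN={b:+; rest ⊤}  OUT={b:+; rest ⊤}
  B8:  IN={b:+; rest ⊤}  OUT={b:+; rest ⊤}
  B9:  IN={b:+; rest ⊤}  OUT={b:+; rest ⊤}

Merge at B7: IN[B7] = OUT[B6] = {a: ⊤, b: +, c: ⊤, d: ⊤, e: ⊤, f: ⊤}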